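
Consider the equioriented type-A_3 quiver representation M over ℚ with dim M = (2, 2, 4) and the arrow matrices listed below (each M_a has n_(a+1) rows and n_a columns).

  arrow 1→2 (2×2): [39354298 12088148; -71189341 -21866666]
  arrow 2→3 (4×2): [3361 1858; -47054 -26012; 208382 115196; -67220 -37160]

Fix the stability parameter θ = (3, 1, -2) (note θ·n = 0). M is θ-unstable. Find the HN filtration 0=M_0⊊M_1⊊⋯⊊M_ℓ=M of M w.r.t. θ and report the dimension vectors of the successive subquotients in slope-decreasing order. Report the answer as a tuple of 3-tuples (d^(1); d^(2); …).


Via rank(M_{q-1}∘⋯∘M_p): M ≅ I[1,1], I[1,2], I[2,3], I[3,3]^3.
μ_θ-semistable layers: μ^(1)=3; μ^(2)=2; μ^(3)=-1/2; μ^(4)=-2

((1, 0, 0); (1, 1, 0); (0, 1, 1); (0, 0, 3))


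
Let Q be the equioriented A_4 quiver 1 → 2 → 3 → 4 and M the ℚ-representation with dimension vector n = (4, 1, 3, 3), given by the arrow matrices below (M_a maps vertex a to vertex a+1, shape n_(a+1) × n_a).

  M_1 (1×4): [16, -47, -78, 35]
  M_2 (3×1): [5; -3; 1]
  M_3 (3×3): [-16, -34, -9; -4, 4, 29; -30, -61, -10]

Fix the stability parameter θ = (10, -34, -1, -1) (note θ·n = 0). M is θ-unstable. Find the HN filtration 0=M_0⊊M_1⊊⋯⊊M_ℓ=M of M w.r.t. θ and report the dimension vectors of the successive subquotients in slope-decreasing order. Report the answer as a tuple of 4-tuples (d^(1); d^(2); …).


Interval decomposition of M: I[1,1]^3, I[1,4], I[3,3], I[3,4], I[4,4].
HN type (ℓ=3): μ^(1)=10; μ^(2)=-1; μ^(3)=-12

((3, 0, 0, 0); (0, 0, 3, 3); (1, 1, 0, 0))


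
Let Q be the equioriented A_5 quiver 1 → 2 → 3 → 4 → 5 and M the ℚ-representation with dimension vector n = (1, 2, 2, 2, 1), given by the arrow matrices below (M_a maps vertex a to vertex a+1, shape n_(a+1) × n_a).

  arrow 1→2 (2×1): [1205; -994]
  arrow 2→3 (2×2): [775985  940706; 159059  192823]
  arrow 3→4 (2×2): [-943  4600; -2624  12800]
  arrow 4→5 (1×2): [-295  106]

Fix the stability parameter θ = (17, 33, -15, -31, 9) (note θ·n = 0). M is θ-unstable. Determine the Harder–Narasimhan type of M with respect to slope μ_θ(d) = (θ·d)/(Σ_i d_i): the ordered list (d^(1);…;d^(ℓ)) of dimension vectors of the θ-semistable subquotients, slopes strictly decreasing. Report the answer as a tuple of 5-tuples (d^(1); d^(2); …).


Interval decomposition of M: I[1,5], I[2,3], I[4,4].
HN type (ℓ=3): μ^(1)=9; μ^(2)=1; μ^(3)=-31

((0, 1, 1, 0, 1); (1, 1, 1, 1, 0); (0, 0, 0, 1, 0))


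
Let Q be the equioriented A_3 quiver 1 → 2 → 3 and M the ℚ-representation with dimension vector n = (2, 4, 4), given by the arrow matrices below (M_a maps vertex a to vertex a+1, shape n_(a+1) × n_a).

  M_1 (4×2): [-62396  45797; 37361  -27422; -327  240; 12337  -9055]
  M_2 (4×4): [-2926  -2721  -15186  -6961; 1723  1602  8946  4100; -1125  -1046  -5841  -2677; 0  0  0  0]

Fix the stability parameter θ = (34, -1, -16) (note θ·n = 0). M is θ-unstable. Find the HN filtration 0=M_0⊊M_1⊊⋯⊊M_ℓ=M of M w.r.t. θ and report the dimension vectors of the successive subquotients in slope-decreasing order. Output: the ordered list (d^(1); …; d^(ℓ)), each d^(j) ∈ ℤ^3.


Barcode: M ≅ I[1,2], I[1,3], I[2,3]^2, I[3,3]. HN layers by μ_θ (4 steps, strictly decreasing):
  μ^(1)=33/2; μ^(2)=17/3; μ^(3)=-17/2; μ^(4)=-16

((1, 1, 0); (1, 1, 1); (0, 2, 2); (0, 0, 1))


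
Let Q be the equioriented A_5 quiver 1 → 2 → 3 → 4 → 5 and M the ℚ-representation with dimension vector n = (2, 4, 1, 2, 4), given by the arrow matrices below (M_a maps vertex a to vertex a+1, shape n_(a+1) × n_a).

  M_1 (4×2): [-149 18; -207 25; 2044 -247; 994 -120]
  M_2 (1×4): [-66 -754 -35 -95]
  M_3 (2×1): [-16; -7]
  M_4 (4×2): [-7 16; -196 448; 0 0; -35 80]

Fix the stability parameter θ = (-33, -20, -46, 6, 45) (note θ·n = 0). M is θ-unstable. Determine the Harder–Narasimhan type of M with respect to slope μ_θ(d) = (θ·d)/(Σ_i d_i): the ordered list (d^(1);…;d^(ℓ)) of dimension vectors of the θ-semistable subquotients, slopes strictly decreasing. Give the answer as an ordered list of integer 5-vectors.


Via rank(M_{q-1}∘⋯∘M_p): M ≅ I[1,2], I[1,4], I[2,2]^2, I[4,5], I[5,5]^3.
μ_θ-semistable layers: μ^(1)=45; μ^(2)=6; μ^(3)=-20; μ^(4)=-33

((0, 0, 0, 0, 4); (0, 0, 0, 2, 0); (0, 3, 0, 0, 0); (2, 1, 1, 0, 0))


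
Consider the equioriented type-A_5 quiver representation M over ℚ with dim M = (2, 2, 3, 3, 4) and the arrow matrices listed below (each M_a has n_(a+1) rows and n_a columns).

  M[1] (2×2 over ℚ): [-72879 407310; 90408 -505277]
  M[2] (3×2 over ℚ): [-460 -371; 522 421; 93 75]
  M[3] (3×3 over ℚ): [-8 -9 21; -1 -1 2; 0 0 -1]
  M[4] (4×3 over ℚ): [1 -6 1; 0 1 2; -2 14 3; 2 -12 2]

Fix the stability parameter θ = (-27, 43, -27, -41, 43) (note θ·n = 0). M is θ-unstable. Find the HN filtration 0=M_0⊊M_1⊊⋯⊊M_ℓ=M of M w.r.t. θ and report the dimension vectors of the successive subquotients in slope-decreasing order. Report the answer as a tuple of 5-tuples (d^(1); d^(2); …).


Interval decomposition of M: I[1,5]^2, I[3,5], I[5,5].
HN type (ℓ=4): μ^(1)=43; μ^(2)=-25/3; μ^(3)=-27; μ^(4)=-34

((0, 0, 0, 0, 4); (0, 2, 2, 2, 0); (2, 0, 0, 0, 0); (0, 0, 1, 1, 0))


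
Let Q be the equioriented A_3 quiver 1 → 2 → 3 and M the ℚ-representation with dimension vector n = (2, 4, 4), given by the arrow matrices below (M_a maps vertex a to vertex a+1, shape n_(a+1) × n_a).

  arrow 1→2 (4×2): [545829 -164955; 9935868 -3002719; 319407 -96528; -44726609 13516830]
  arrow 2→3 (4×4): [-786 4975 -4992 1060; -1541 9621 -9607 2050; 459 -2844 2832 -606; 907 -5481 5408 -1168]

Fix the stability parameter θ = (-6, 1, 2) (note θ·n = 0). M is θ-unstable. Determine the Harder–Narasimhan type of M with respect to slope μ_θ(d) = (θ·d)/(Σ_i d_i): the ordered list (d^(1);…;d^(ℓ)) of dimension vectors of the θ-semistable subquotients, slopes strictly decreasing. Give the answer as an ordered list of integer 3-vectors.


Interval decomposition of M: I[1,3]^2, I[2,3]^2.
HN type (ℓ=3): μ^(1)=2; μ^(2)=1; μ^(3)=-6

((0, 0, 4); (0, 4, 0); (2, 0, 0))


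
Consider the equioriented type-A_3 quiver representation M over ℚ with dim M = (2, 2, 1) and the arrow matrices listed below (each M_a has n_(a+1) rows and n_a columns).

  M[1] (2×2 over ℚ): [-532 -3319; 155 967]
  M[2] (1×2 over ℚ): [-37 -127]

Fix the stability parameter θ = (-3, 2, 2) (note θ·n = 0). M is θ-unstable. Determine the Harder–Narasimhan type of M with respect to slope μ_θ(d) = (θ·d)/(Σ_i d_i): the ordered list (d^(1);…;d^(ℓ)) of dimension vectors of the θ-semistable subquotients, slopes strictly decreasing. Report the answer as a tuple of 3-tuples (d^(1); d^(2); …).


Via rank(M_{q-1}∘⋯∘M_p): M ≅ I[1,2], I[1,3].
μ_θ-semistable layers: μ^(1)=2; μ^(2)=-3

((0, 2, 1); (2, 0, 0))


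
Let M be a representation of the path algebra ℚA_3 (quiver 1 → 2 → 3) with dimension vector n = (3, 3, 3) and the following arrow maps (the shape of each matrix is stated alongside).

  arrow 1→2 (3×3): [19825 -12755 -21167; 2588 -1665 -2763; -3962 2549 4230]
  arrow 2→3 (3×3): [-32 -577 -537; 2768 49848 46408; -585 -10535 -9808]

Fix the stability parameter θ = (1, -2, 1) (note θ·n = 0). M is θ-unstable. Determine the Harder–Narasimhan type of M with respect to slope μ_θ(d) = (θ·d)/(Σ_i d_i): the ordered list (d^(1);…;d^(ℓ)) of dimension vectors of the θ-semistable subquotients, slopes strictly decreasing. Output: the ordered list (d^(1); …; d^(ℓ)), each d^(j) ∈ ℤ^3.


Barcode: M ≅ I[1,2], I[1,3]^2, I[3,3]. HN layers by μ_θ (2 steps, strictly decreasing):
  μ^(1)=1; μ^(2)=-1/2

((0, 0, 3); (3, 3, 0))


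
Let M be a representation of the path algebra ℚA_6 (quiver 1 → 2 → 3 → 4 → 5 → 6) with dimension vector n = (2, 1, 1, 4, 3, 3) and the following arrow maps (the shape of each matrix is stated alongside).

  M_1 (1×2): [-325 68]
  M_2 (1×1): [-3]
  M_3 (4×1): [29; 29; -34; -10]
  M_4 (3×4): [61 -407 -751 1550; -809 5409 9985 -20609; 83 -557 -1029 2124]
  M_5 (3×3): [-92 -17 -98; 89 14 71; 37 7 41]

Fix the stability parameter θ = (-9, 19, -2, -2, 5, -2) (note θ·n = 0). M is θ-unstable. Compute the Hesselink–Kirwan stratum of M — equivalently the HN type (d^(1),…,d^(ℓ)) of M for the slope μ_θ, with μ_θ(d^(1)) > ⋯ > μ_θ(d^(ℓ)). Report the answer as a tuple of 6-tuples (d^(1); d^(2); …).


Barcode: M ≅ I[1,1], I[1,4], I[4,4], I[4,5], I[4,6], I[5,6], I[6,6]. HN layers by μ_θ (4 steps, strictly decreasing):
  μ^(1)=5; μ^(2)=3/2; μ^(3)=-2; μ^(4)=-9

((0, 1, 1, 1, 1, 0); (0, 0, 0, 0, 2, 2); (0, 0, 0, 3, 0, 1); (2, 0, 0, 0, 0, 0))


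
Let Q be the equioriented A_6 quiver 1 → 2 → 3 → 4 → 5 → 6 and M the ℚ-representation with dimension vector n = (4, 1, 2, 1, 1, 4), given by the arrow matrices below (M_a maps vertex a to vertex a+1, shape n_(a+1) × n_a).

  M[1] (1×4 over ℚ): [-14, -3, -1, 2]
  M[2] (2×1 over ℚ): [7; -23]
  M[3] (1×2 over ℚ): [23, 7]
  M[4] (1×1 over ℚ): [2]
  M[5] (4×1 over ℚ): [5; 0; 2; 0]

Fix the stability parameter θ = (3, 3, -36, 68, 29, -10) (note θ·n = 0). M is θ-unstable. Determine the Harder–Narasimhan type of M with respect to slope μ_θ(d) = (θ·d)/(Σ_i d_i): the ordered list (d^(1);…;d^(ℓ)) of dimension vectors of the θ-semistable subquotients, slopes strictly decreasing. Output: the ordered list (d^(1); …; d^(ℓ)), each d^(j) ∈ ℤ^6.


Interval decomposition of M: I[1,1]^3, I[1,3], I[3,6], I[6,6]^3.
HN type (ℓ=4): μ^(1)=29; μ^(2)=3; μ^(3)=-10; μ^(4)=-36

((0, 0, 0, 1, 1, 1); (3, 0, 0, 0, 0, 0); (1, 1, 1, 0, 0, 3); (0, 0, 1, 0, 0, 0))


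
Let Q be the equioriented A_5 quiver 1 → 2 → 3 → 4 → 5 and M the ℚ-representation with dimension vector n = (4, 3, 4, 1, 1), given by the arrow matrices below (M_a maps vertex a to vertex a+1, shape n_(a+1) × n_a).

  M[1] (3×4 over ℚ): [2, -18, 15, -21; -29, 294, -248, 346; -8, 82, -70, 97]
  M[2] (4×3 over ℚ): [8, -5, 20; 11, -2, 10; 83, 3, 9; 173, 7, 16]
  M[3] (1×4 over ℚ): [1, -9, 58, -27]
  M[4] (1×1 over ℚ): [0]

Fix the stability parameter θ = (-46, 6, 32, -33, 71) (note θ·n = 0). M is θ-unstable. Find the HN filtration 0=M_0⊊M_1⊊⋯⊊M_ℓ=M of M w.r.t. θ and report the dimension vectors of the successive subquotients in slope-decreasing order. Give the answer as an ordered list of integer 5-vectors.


Barcode: M ≅ I[1,1], I[1,3]^2, I[1,4], I[3,3], I[5,5]. HN layers by μ_θ (5 steps, strictly decreasing):
  μ^(1)=71; μ^(2)=32; μ^(3)=6; μ^(4)=5/3; μ^(5)=-46

((0, 0, 0, 0, 1); (0, 0, 3, 0, 0); (0, 2, 0, 0, 0); (0, 1, 1, 1, 0); (4, 0, 0, 0, 0))


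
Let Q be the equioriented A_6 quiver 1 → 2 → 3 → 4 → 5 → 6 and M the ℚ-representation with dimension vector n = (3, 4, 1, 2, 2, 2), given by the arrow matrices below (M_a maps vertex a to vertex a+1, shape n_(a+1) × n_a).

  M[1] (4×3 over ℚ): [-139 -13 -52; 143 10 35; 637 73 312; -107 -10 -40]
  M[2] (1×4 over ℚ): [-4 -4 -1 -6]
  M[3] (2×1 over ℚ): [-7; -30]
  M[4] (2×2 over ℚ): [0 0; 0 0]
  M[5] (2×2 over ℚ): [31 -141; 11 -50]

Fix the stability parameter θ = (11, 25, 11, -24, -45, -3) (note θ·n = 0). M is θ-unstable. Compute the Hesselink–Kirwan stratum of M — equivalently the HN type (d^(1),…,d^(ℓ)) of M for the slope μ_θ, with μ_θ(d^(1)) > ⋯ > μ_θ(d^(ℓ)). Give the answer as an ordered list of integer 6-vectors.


Barcode: M ≅ I[1,2]^2, I[1,4], I[2,2], I[4,4], I[5,6]^2. HN layers by μ_θ (6 steps, strictly decreasing):
  μ^(1)=25; μ^(2)=11; μ^(3)=23/4; μ^(4)=-3; μ^(5)=-24; μ^(6)=-45

((0, 3, 0, 0, 0, 0); (2, 0, 0, 0, 0, 0); (1, 1, 1, 1, 0, 0); (0, 0, 0, 0, 0, 2); (0, 0, 0, 1, 0, 0); (0, 0, 0, 0, 2, 0))


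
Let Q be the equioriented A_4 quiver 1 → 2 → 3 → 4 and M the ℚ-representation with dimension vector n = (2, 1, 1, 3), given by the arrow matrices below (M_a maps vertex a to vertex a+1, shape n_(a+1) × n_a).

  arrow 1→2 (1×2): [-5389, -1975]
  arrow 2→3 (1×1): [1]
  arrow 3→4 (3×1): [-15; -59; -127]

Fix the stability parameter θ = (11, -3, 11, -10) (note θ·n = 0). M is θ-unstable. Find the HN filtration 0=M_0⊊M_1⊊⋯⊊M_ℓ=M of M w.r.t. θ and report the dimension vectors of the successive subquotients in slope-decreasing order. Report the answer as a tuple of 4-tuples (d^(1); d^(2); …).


Via rank(M_{q-1}∘⋯∘M_p): M ≅ I[1,1], I[1,4], I[4,4]^2.
μ_θ-semistable layers: μ^(1)=11; μ^(2)=9/4; μ^(3)=-10

((1, 0, 0, 0); (1, 1, 1, 1); (0, 0, 0, 2))


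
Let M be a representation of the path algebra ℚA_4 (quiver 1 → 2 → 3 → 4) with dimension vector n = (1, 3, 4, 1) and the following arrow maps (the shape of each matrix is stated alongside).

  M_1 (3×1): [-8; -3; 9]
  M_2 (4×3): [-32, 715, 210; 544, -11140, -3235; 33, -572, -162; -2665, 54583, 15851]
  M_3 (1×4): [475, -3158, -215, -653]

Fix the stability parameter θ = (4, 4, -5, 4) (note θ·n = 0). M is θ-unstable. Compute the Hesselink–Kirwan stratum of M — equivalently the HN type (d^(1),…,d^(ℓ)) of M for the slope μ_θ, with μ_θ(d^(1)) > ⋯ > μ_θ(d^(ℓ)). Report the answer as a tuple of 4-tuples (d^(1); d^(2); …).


Interval decomposition of M: I[1,4], I[2,3]^2, I[3,3].
HN type (ℓ=4): μ^(1)=4; μ^(2)=1; μ^(3)=-1/2; μ^(4)=-5

((0, 0, 0, 1); (1, 1, 1, 0); (0, 2, 2, 0); (0, 0, 1, 0))


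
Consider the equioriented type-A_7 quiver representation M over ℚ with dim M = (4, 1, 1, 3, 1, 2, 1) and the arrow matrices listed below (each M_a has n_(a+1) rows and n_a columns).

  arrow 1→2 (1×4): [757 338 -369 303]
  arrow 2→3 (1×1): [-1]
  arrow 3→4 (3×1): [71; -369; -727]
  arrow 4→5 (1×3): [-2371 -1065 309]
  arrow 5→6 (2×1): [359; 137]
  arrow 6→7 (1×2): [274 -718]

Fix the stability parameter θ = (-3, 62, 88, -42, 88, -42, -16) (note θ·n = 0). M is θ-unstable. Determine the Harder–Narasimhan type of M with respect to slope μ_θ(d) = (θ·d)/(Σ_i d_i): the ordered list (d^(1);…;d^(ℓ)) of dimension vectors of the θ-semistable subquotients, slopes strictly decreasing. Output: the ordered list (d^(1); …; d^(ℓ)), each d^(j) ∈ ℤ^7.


Barcode: M ≅ I[1,1]^3, I[1,6], I[4,4]^2, I[6,7]. HN layers by μ_θ (4 steps, strictly decreasing):
  μ^(1)=154/5; μ^(2)=-3; μ^(3)=-16; μ^(4)=-42

((0, 1, 1, 1, 1, 1, 0); (4, 0, 0, 0, 0, 0, 0); (0, 0, 0, 0, 0, 0, 1); (0, 0, 0, 2, 0, 1, 0))


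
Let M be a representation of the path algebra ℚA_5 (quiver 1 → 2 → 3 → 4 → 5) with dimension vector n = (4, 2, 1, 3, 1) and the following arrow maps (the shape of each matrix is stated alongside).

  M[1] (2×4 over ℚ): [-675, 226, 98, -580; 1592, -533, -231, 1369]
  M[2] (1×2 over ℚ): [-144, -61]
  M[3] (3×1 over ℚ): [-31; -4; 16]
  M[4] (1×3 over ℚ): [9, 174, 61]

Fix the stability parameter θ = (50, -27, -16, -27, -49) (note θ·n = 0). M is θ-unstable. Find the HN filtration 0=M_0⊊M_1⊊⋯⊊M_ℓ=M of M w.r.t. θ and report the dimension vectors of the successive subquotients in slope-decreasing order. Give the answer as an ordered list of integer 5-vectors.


Via rank(M_{q-1}∘⋯∘M_p): M ≅ I[1,1]^2, I[1,2], I[1,5], I[4,4]^2.
μ_θ-semistable layers: μ^(1)=50; μ^(2)=23/2; μ^(3)=-69/5; μ^(4)=-27

((2, 0, 0, 0, 0); (1, 1, 0, 0, 0); (1, 1, 1, 1, 1); (0, 0, 0, 2, 0))


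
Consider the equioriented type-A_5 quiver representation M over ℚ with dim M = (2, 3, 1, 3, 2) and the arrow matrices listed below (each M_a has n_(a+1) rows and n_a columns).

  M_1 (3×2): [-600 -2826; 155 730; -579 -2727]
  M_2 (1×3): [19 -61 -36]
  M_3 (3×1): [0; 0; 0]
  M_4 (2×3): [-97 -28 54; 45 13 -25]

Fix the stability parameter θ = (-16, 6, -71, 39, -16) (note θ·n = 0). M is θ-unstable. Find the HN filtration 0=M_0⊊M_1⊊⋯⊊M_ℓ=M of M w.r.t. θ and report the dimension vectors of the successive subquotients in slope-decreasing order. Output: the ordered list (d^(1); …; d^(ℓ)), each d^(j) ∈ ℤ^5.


Via rank(M_{q-1}∘⋯∘M_p): M ≅ I[1,2], I[1,3], I[2,2], I[4,4], I[4,5]^2.
μ_θ-semistable layers: μ^(1)=39; μ^(2)=23/2; μ^(3)=6; μ^(4)=-16; μ^(5)=-27

((0, 0, 0, 1, 0); (0, 0, 0, 2, 2); (0, 2, 0, 0, 0); (1, 0, 0, 0, 0); (1, 1, 1, 0, 0))


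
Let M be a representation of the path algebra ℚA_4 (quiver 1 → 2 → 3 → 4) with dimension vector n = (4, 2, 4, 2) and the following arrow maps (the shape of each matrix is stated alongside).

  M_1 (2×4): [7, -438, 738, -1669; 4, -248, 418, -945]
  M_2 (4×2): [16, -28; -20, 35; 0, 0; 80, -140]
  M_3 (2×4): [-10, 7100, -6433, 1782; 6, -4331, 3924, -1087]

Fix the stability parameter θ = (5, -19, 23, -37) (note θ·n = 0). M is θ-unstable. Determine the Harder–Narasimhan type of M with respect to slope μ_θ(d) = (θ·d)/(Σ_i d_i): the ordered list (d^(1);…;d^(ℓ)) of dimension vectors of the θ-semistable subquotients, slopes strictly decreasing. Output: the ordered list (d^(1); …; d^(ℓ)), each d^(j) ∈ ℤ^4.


Barcode: M ≅ I[1,1]^2, I[1,2], I[1,4], I[3,3]^2, I[3,4]. HN layers by μ_θ (3 steps, strictly decreasing):
  μ^(1)=23; μ^(2)=5; μ^(3)=-7

((0, 0, 2, 0); (2, 0, 0, 0); (2, 2, 2, 2))


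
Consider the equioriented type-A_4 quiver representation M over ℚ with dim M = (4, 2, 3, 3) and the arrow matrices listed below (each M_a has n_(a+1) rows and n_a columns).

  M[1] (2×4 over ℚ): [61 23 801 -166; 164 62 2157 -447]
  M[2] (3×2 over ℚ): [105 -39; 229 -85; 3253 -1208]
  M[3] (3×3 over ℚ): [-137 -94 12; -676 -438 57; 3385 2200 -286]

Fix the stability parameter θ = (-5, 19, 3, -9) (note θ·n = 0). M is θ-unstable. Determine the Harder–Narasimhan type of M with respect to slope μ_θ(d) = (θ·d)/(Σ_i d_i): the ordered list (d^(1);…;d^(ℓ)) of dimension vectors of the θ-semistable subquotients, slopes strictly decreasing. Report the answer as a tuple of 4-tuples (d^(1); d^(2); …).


Barcode: M ≅ I[1,1]^2, I[1,4]^2, I[3,4]. HN layers by μ_θ (3 steps, strictly decreasing):
  μ^(1)=13/3; μ^(2)=-3; μ^(3)=-5

((0, 2, 2, 2); (0, 0, 1, 1); (4, 0, 0, 0))


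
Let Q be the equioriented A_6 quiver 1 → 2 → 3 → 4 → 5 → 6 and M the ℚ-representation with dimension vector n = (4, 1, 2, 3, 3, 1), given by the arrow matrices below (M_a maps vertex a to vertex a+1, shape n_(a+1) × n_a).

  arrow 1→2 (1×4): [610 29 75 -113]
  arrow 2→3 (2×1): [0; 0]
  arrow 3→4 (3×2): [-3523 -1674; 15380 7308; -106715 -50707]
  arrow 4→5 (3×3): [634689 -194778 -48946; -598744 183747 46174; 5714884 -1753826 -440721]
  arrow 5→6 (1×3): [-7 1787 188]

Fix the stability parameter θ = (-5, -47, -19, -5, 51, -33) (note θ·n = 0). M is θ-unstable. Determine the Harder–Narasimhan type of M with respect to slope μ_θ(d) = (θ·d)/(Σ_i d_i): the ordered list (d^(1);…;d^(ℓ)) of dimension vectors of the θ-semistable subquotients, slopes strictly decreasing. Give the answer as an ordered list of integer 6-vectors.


Interval decomposition of M: I[1,1]^3, I[1,2], I[3,5], I[3,6], I[4,5].
HN type (ℓ=5): μ^(1)=51; μ^(2)=9; μ^(3)=-5; μ^(4)=-19; μ^(5)=-26

((0, 0, 0, 0, 2, 0); (0, 0, 0, 0, 1, 1); (3, 0, 0, 3, 0, 0); (0, 0, 2, 0, 0, 0); (1, 1, 0, 0, 0, 0))


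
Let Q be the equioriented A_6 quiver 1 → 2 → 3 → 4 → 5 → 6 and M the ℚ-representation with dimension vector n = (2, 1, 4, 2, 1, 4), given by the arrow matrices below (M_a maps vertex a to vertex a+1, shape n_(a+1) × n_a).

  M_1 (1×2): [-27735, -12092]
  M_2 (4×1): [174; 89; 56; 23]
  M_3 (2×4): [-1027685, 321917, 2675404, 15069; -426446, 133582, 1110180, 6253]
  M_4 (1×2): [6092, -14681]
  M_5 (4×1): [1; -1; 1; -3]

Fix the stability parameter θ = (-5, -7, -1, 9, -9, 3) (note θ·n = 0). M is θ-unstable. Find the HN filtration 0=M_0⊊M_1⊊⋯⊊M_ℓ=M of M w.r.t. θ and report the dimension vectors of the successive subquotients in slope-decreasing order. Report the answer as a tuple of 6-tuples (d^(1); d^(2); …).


Via rank(M_{q-1}∘⋯∘M_p): M ≅ I[1,1], I[1,6], I[3,3]^2, I[3,4], I[6,6]^3.
μ_θ-semistable layers: μ^(1)=9; μ^(2)=3; μ^(3)=0; μ^(4)=-1; μ^(5)=-5; μ^(6)=-6

((0, 0, 0, 1, 0, 0); (0, 0, 0, 0, 0, 4); (0, 0, 0, 1, 1, 0); (0, 0, 4, 0, 0, 0); (1, 0, 0, 0, 0, 0); (1, 1, 0, 0, 0, 0))


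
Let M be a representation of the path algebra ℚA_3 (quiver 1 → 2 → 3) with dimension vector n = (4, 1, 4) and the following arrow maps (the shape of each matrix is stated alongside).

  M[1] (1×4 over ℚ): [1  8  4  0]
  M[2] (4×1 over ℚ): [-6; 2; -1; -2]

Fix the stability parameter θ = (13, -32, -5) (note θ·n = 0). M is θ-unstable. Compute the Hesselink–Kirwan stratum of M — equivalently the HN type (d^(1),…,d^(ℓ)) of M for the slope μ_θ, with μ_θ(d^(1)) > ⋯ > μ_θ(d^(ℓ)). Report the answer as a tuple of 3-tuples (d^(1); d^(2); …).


Interval decomposition of M: I[1,1]^3, I[1,3], I[3,3]^3.
HN type (ℓ=3): μ^(1)=13; μ^(2)=-5; μ^(3)=-19/2

((3, 0, 0); (0, 0, 4); (1, 1, 0))


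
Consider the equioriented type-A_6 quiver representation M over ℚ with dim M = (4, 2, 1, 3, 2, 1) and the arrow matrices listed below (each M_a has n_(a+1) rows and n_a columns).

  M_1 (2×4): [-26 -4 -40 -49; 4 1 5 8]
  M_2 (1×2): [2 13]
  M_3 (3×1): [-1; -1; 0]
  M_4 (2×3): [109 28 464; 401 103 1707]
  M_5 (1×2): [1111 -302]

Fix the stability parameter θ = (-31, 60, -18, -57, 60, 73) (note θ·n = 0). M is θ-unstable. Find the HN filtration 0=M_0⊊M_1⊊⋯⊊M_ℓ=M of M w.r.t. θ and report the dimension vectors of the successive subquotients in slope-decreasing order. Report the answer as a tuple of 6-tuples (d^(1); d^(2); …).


Interval decomposition of M: I[1,1]^2, I[1,2], I[1,6], I[4,4], I[4,5].
HN type (ℓ=5): μ^(1)=73; μ^(2)=60; μ^(3)=-5; μ^(4)=-31; μ^(5)=-57

((0, 0, 0, 0, 0, 1); (0, 1, 0, 0, 2, 0); (0, 1, 1, 1, 0, 0); (4, 0, 0, 0, 0, 0); (0, 0, 0, 2, 0, 0))


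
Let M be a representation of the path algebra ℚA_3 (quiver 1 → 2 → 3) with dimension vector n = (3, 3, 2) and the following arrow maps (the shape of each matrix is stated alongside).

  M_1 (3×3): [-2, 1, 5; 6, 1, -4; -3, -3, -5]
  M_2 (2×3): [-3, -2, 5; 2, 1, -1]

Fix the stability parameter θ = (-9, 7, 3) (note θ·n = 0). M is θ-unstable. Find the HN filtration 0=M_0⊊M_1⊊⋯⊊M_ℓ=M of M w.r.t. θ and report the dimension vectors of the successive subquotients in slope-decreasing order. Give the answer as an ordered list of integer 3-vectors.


Via rank(M_{q-1}∘⋯∘M_p): M ≅ I[1,2], I[1,3]^2.
μ_θ-semistable layers: μ^(1)=7; μ^(2)=5; μ^(3)=-9

((0, 1, 0); (0, 2, 2); (3, 0, 0))


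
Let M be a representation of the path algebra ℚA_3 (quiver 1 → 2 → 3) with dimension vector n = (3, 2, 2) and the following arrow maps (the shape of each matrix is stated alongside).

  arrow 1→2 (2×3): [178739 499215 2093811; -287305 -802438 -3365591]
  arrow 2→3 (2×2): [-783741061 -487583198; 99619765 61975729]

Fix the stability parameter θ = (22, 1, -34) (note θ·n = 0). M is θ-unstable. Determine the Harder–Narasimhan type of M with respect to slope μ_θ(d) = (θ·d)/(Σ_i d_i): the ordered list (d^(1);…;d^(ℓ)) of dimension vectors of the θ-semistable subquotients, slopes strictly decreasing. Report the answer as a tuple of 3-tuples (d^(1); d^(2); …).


Interval decomposition of M: I[1,1], I[1,3]^2.
HN type (ℓ=2): μ^(1)=22; μ^(2)=-11/3

((1, 0, 0); (2, 2, 2))


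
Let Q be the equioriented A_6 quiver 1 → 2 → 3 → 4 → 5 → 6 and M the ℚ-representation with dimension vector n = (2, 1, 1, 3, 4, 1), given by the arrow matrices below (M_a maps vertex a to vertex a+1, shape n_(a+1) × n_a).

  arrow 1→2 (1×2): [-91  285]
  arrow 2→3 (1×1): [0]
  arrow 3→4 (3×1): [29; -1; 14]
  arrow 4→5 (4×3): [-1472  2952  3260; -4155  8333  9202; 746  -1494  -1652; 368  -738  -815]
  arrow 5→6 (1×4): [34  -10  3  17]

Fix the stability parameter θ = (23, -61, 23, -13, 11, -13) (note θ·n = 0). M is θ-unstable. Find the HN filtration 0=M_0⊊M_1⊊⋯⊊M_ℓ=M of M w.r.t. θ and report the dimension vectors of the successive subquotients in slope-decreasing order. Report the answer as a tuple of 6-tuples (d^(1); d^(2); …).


Barcode: M ≅ I[1,1], I[1,2], I[3,4], I[4,5], I[4,6], I[5,5]^2. HN layers by μ_θ (6 steps, strictly decreasing):
  μ^(1)=23; μ^(2)=11; μ^(3)=5; μ^(4)=-1; μ^(5)=-13; μ^(6)=-19

((1, 0, 0, 0, 0, 0); (0, 0, 0, 0, 3, 0); (0, 0, 1, 1, 0, 0); (0, 0, 0, 0, 1, 1); (0, 0, 0, 2, 0, 0); (1, 1, 0, 0, 0, 0))


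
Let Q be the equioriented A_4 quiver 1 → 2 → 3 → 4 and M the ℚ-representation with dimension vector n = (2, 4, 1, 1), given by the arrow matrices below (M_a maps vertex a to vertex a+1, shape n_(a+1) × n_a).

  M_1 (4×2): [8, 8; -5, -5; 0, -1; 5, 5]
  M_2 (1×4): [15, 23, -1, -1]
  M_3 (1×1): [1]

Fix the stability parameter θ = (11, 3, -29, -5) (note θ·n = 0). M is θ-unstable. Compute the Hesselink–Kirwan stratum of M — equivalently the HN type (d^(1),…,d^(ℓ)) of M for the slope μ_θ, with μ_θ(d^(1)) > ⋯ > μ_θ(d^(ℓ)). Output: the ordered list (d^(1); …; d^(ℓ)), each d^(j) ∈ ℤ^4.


Via rank(M_{q-1}∘⋯∘M_p): M ≅ I[1,2], I[1,4], I[2,2]^2.
μ_θ-semistable layers: μ^(1)=7; μ^(2)=3; μ^(3)=-5

((1, 1, 0, 0); (0, 2, 0, 0); (1, 1, 1, 1))


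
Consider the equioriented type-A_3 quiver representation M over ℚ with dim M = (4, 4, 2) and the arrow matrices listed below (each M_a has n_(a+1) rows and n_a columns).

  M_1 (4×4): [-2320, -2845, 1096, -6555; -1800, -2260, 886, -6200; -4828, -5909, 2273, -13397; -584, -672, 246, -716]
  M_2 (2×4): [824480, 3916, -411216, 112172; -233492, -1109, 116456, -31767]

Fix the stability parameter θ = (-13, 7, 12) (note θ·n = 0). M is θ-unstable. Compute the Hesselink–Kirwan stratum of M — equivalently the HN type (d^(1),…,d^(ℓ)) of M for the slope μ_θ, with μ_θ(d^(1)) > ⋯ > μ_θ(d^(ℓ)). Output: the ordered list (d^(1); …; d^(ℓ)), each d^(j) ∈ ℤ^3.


Via rank(M_{q-1}∘⋯∘M_p): M ≅ I[1,1]^2, I[1,2]^2, I[2,3]^2.
μ_θ-semistable layers: μ^(1)=12; μ^(2)=7; μ^(3)=-13

((0, 0, 2); (0, 4, 0); (4, 0, 0))


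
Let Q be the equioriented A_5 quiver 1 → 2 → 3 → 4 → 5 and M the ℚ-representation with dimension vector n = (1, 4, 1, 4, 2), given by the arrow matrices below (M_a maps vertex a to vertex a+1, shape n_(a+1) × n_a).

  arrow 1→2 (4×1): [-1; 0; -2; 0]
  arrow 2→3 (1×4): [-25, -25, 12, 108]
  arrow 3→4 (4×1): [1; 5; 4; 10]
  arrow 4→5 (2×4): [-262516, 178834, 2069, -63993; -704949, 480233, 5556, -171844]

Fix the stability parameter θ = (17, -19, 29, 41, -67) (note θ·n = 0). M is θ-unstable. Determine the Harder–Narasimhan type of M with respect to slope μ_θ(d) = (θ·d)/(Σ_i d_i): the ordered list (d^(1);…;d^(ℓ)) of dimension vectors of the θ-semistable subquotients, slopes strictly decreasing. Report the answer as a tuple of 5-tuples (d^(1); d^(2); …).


Via rank(M_{q-1}∘⋯∘M_p): M ≅ I[1,4], I[2,2]^3, I[4,4], I[4,5]^2.
μ_θ-semistable layers: μ^(1)=41; μ^(2)=29; μ^(3)=-1; μ^(4)=-13; μ^(5)=-19

((0, 0, 0, 2, 0); (0, 0, 1, 0, 0); (1, 1, 0, 0, 0); (0, 0, 0, 2, 2); (0, 3, 0, 0, 0))


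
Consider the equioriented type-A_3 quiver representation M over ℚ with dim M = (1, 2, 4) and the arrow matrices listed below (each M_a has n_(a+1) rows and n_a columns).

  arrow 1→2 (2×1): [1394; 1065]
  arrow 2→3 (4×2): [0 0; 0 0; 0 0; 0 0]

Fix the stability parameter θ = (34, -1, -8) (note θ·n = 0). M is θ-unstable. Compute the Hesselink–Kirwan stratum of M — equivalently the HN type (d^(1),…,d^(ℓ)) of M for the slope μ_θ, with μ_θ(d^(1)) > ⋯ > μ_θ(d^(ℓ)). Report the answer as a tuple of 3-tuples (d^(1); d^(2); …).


Via rank(M_{q-1}∘⋯∘M_p): M ≅ I[1,2], I[2,2], I[3,3]^4.
μ_θ-semistable layers: μ^(1)=33/2; μ^(2)=-1; μ^(3)=-8

((1, 1, 0); (0, 1, 0); (0, 0, 4))


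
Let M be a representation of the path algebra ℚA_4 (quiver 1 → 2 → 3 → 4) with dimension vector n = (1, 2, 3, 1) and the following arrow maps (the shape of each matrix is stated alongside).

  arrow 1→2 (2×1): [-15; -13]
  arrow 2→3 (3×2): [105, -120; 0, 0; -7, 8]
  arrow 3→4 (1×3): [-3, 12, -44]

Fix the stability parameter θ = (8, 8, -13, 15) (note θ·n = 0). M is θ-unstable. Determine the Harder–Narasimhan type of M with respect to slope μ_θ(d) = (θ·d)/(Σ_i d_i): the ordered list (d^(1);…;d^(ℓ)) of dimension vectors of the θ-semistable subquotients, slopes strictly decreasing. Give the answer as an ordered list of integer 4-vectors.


Interval decomposition of M: I[1,4], I[2,2], I[3,3]^2.
HN type (ℓ=4): μ^(1)=15; μ^(2)=8; μ^(3)=1; μ^(4)=-13

((0, 0, 0, 1); (0, 1, 0, 0); (1, 1, 1, 0); (0, 0, 2, 0))


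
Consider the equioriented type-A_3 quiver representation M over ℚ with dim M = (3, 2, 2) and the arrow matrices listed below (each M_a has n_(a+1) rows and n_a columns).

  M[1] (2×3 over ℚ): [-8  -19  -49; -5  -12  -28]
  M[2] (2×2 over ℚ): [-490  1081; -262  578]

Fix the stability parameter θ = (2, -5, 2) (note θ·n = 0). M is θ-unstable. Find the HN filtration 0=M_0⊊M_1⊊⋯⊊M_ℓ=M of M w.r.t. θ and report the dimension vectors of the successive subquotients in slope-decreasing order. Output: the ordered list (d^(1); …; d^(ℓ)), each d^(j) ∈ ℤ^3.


Barcode: M ≅ I[1,1], I[1,3]^2. HN layers by μ_θ (2 steps, strictly decreasing):
  μ^(1)=2; μ^(2)=-3/2

((1, 0, 2); (2, 2, 0))


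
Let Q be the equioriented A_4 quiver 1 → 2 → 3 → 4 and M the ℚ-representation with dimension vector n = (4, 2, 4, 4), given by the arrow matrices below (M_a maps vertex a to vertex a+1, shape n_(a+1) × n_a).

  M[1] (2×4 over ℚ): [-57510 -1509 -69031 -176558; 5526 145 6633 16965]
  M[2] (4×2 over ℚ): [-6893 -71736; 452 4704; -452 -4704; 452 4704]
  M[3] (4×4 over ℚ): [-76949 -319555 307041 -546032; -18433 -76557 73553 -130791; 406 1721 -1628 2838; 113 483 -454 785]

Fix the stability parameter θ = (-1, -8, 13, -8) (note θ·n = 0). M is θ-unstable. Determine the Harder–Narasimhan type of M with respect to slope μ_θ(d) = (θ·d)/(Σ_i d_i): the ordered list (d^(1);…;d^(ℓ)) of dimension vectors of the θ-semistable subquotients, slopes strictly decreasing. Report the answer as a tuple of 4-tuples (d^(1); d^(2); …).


Via rank(M_{q-1}∘⋯∘M_p): M ≅ I[1,1]^2, I[1,2], I[1,4], I[3,4]^3.
μ_θ-semistable layers: μ^(1)=5/2; μ^(2)=-1; μ^(3)=-9/2

((0, 0, 4, 4); (2, 0, 0, 0); (2, 2, 0, 0))


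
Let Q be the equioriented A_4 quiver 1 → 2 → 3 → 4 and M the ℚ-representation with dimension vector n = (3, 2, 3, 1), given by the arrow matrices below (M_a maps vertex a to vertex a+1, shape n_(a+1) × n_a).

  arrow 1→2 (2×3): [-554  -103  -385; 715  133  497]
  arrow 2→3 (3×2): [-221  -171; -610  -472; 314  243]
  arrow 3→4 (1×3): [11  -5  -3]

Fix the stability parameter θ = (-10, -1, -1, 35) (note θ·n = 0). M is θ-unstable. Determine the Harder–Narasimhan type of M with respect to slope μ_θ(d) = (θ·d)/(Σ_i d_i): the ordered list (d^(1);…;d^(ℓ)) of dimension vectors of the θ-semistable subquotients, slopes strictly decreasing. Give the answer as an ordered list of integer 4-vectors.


Interval decomposition of M: I[1,1], I[1,3], I[1,4], I[3,3].
HN type (ℓ=3): μ^(1)=35; μ^(2)=-1; μ^(3)=-10

((0, 0, 0, 1); (0, 2, 3, 0); (3, 0, 0, 0))


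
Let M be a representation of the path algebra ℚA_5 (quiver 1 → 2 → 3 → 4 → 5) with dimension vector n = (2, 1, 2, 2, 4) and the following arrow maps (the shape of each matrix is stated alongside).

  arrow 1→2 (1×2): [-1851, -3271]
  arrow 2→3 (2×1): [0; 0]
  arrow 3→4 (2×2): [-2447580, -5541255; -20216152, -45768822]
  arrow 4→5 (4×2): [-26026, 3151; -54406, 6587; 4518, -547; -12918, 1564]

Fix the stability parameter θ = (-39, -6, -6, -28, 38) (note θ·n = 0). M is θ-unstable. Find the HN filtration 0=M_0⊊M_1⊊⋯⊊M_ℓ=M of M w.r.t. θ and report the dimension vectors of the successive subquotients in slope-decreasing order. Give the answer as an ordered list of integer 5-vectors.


Interval decomposition of M: I[1,1], I[1,2], I[3,3], I[3,5], I[4,5], I[5,5]^2.
HN type (ℓ=5): μ^(1)=38; μ^(2)=-6; μ^(3)=-17; μ^(4)=-28; μ^(5)=-39

((0, 0, 0, 0, 4); (0, 1, 1, 0, 0); (0, 0, 1, 1, 0); (0, 0, 0, 1, 0); (2, 0, 0, 0, 0))


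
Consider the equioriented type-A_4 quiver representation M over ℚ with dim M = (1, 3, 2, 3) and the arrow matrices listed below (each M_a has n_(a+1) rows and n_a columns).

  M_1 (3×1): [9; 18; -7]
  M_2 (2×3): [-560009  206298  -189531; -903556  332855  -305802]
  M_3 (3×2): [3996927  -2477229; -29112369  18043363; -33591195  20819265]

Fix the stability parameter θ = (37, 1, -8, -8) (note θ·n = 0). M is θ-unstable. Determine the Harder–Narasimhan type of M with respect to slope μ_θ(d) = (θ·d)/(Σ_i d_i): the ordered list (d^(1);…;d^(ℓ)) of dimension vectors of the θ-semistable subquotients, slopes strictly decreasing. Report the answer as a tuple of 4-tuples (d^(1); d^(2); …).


Interval decomposition of M: I[1,2], I[2,3], I[2,4], I[4,4]^2.
HN type (ℓ=4): μ^(1)=19; μ^(2)=-7/2; μ^(3)=-5; μ^(4)=-8

((1, 1, 0, 0); (0, 1, 1, 0); (0, 1, 1, 1); (0, 0, 0, 2))


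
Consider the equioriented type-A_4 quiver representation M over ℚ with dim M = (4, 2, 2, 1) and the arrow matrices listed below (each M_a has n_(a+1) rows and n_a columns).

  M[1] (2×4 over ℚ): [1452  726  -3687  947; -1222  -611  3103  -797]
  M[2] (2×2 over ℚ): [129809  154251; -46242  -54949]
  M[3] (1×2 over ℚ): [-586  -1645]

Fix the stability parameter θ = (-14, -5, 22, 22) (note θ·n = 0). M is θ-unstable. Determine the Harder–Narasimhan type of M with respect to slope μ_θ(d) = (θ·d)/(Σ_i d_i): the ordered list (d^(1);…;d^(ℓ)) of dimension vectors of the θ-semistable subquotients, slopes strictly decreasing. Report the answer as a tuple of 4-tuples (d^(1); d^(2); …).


Interval decomposition of M: I[1,1]^2, I[1,3], I[1,4].
HN type (ℓ=3): μ^(1)=22; μ^(2)=-5; μ^(3)=-14

((0, 0, 2, 1); (0, 2, 0, 0); (4, 0, 0, 0))


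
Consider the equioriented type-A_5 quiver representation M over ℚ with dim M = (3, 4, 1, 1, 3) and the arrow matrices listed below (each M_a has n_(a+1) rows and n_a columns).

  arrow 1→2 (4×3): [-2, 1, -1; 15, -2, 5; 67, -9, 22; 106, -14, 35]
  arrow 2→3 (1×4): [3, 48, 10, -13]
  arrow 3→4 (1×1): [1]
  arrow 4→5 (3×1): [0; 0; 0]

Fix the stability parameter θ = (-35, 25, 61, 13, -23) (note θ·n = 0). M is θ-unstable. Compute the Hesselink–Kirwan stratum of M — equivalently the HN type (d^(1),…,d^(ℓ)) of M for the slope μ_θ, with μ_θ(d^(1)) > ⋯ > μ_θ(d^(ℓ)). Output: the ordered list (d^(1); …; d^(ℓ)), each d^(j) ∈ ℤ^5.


Via rank(M_{q-1}∘⋯∘M_p): M ≅ I[1,2]^2, I[1,4], I[2,2], I[5,5]^3.
μ_θ-semistable layers: μ^(1)=37; μ^(2)=25; μ^(3)=-23; μ^(4)=-35

((0, 0, 1, 1, 0); (0, 4, 0, 0, 0); (0, 0, 0, 0, 3); (3, 0, 0, 0, 0))


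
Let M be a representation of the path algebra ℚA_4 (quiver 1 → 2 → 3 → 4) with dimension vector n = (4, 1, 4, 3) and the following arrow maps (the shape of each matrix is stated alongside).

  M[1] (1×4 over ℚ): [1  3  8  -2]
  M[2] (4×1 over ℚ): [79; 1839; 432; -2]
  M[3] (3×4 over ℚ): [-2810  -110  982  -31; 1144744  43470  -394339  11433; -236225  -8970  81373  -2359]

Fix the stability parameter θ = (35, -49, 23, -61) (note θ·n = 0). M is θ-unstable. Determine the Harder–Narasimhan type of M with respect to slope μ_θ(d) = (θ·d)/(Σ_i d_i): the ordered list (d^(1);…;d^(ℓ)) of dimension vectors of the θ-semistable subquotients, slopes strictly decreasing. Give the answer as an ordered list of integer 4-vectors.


Via rank(M_{q-1}∘⋯∘M_p): M ≅ I[1,1]^3, I[1,4], I[3,3], I[3,4]^2.
μ_θ-semistable layers: μ^(1)=35; μ^(2)=23; μ^(3)=-13; μ^(4)=-19

((3, 0, 0, 0); (0, 0, 1, 0); (1, 1, 1, 1); (0, 0, 2, 2))


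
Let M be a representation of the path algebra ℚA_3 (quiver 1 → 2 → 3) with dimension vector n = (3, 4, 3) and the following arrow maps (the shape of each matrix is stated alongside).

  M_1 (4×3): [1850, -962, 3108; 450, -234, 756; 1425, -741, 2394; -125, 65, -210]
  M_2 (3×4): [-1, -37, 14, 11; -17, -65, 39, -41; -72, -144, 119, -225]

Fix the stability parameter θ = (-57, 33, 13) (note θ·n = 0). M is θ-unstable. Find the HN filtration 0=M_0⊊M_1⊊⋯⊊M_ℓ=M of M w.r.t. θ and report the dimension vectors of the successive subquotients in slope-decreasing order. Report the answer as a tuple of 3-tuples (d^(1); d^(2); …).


Via rank(M_{q-1}∘⋯∘M_p): M ≅ I[1,1]^2, I[1,3], I[2,2], I[2,3]^2.
μ_θ-semistable layers: μ^(1)=33; μ^(2)=23; μ^(3)=-57

((0, 1, 0); (0, 3, 3); (3, 0, 0))


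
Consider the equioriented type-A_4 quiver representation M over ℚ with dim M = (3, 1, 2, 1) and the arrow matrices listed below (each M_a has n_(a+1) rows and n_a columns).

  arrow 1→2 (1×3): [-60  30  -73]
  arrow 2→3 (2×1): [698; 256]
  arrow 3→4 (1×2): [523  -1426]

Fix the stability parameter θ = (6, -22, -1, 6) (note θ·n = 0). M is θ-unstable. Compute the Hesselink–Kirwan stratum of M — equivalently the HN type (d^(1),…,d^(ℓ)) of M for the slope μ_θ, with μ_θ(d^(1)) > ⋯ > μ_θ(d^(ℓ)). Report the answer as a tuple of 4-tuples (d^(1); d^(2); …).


Interval decomposition of M: I[1,1]^2, I[1,4], I[3,3].
HN type (ℓ=3): μ^(1)=6; μ^(2)=-1; μ^(3)=-8

((2, 0, 0, 1); (0, 0, 2, 0); (1, 1, 0, 0))


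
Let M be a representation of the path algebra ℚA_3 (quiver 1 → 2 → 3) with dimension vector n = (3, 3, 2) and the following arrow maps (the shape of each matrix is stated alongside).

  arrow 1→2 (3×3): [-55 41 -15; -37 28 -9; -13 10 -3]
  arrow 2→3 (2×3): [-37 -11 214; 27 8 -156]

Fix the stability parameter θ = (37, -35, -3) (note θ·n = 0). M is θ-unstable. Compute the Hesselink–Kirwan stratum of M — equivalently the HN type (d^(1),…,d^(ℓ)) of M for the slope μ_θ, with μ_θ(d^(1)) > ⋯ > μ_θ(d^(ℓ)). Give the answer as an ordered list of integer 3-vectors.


Interval decomposition of M: I[1,2], I[1,3]^2.
HN type (ℓ=2): μ^(1)=1; μ^(2)=-1/3

((1, 1, 0); (2, 2, 2))


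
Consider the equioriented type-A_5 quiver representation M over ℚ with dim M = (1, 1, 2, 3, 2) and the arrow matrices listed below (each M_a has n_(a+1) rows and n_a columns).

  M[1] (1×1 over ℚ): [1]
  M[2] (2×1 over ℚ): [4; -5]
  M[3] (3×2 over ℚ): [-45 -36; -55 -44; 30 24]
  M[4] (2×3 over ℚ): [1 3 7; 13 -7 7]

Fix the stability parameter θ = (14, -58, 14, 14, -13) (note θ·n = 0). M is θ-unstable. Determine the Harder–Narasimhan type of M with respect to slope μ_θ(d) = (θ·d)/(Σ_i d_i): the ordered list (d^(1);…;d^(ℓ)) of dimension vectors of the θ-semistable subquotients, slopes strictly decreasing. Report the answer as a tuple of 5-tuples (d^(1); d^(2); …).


Interval decomposition of M: I[1,3], I[3,5], I[4,4], I[4,5].
HN type (ℓ=4): μ^(1)=14; μ^(2)=5; μ^(3)=1/2; μ^(4)=-22

((0, 0, 1, 1, 0); (0, 0, 1, 1, 1); (0, 0, 0, 1, 1); (1, 1, 0, 0, 0))


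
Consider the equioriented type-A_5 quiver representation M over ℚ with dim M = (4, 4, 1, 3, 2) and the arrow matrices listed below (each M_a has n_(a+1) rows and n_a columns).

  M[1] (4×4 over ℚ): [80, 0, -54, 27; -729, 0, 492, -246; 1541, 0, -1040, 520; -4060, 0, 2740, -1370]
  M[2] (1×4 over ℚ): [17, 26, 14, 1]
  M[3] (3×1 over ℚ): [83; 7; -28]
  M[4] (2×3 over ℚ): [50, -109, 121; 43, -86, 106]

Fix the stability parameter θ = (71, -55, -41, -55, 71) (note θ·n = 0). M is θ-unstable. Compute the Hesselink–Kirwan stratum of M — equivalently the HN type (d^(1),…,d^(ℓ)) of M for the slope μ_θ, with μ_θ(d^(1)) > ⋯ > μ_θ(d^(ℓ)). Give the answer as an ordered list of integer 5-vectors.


Barcode: M ≅ I[1,1]^2, I[1,2], I[1,5], I[2,2]^2, I[4,4], I[4,5]. HN layers by μ_θ (4 steps, strictly decreasing):
  μ^(1)=71; μ^(2)=8; μ^(3)=-20; μ^(4)=-55

((2, 0, 0, 0, 2); (1, 1, 0, 0, 0); (1, 1, 1, 1, 0); (0, 2, 0, 2, 0))


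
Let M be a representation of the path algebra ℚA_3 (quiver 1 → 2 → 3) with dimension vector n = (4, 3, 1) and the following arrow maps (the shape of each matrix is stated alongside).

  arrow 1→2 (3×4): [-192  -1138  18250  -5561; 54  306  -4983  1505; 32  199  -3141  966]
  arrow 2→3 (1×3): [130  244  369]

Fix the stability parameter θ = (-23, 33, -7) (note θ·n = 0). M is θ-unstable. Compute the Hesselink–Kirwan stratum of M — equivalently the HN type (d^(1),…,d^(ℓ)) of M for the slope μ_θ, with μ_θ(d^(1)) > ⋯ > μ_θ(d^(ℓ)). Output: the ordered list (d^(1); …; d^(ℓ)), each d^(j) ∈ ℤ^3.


Via rank(M_{q-1}∘⋯∘M_p): M ≅ I[1,1], I[1,2]^2, I[1,3].
μ_θ-semistable layers: μ^(1)=33; μ^(2)=13; μ^(3)=-23

((0, 2, 0); (0, 1, 1); (4, 0, 0))
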